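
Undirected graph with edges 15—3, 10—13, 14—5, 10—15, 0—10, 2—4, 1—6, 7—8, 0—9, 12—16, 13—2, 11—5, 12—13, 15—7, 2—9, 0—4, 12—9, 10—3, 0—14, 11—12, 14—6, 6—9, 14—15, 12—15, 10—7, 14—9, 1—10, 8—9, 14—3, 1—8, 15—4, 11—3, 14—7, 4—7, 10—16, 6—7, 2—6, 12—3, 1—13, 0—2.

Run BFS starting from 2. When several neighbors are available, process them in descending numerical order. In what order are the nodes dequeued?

Visit 2; enqueue 13, 9, 6, 4, 0 → queue [13, 9, 6, 4, 0]
Visit 13; enqueue 12, 10, 1 → queue [9, 6, 4, 0, 12, 10, 1]
Visit 9; enqueue 14, 8 → queue [6, 4, 0, 12, 10, 1, 14, 8]
Visit 6; enqueue 7 → queue [4, 0, 12, 10, 1, 14, 8, 7]
Visit 4; enqueue 15 → queue [0, 12, 10, 1, 14, 8, 7, 15]
Visit 0 → queue [12, 10, 1, 14, 8, 7, 15]
Visit 12; enqueue 16, 11, 3 → queue [10, 1, 14, 8, 7, 15, 16, 11, 3]
Visit 10 → queue [1, 14, 8, 7, 15, 16, 11, 3]
Visit 1 → queue [14, 8, 7, 15, 16, 11, 3]
Visit 14; enqueue 5 → queue [8, 7, 15, 16, 11, 3, 5]
Visit 8 → queue [7, 15, 16, 11, 3, 5]
Visit 7 → queue [15, 16, 11, 3, 5]
Visit 15 → queue [16, 11, 3, 5]
Visit 16 → queue [11, 3, 5]
Visit 11 → queue [3, 5]
Visit 3 → queue [5]
Visit 5 → queue []

2 13 9 6 4 0 12 10 1 14 8 7 15 16 11 3 5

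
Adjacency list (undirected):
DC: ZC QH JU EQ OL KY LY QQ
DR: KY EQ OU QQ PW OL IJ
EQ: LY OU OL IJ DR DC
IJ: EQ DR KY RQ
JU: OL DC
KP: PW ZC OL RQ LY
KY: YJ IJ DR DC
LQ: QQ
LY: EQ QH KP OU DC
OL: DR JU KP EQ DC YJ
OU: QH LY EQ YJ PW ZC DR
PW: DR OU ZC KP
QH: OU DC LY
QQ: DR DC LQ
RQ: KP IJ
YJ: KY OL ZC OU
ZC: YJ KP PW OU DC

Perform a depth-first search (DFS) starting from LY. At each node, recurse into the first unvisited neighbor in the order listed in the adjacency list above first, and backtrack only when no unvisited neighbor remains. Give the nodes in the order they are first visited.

Visit LY
LY → EQ
EQ → OU
OU → QH
QH → DC
DC → ZC
ZC → YJ
YJ → KY
KY → IJ
IJ → DR
DR → QQ
QQ → LQ
DR → PW
PW → KP
KP → OL
OL → JU
KP → RQ

LY, EQ, OU, QH, DC, ZC, YJ, KY, IJ, DR, QQ, LQ, PW, KP, OL, JU, RQ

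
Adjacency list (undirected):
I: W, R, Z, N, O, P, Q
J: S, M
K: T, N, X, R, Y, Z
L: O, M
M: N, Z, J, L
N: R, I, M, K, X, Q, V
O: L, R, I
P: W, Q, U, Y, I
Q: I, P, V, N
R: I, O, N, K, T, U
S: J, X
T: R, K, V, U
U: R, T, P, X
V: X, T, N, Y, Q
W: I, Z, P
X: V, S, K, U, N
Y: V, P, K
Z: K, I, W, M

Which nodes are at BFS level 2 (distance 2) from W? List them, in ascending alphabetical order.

Level 0: W
Level 1: I, P, Z
Level 2: K, M, N, O, Q, R, U, Y
Level 3: J, L, T, V, X
Level 4: S

K, M, N, O, Q, R, U, Y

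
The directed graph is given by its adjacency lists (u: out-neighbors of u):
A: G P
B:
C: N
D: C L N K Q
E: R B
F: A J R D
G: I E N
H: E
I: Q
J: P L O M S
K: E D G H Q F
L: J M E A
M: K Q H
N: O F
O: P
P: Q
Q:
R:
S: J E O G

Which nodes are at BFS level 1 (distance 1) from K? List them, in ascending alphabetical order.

Level 0: K
Level 1: D, E, F, G, H, Q
Level 2: A, B, C, I, J, L, N, R
Level 3: M, O, P, S

D, E, F, G, H, Q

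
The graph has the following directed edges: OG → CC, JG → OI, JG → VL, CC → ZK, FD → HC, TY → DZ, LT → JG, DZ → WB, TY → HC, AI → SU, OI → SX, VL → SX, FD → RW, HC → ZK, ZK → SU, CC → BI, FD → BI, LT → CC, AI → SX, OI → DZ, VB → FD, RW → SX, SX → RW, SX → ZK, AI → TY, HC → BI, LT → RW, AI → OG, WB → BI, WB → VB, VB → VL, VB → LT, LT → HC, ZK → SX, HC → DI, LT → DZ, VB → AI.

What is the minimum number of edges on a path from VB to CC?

2

Level 0: VB
Level 1: AI, FD, LT, VL
Level 2: BI, CC, DZ, HC, JG, OG, RW, SU, SX, TY
Level 3: DI, OI, WB, ZK
CC first appears at level 2.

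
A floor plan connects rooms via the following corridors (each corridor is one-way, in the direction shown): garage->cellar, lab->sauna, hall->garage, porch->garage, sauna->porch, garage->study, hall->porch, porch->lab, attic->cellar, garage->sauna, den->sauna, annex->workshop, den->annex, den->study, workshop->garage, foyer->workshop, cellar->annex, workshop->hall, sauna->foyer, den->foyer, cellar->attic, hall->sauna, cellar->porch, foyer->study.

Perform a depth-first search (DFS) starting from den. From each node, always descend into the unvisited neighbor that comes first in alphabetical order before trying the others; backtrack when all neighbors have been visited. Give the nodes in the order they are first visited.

den, annex, workshop, garage, cellar, attic, porch, lab, sauna, foyer, study, hall

Visit den
den → annex
annex → workshop
workshop → garage
garage → cellar
cellar → attic
cellar → porch
porch → lab
lab → sauna
sauna → foyer
foyer → study
workshop → hall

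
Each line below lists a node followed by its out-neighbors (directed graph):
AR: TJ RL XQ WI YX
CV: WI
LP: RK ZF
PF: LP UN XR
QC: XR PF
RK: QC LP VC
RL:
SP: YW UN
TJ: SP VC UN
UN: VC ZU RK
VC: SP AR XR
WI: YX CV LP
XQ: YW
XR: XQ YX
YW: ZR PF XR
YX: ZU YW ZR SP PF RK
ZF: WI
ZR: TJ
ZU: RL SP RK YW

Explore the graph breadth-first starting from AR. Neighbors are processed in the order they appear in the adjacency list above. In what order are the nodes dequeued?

AR -> TJ -> RL -> XQ -> WI -> YX -> SP -> VC -> UN -> YW -> CV -> LP -> ZU -> ZR -> PF -> RK -> XR -> ZF -> QC

Visit AR; enqueue TJ, RL, XQ, WI, YX → queue [TJ, RL, XQ, WI, YX]
Visit TJ; enqueue SP, VC, UN → queue [RL, XQ, WI, YX, SP, VC, UN]
Visit RL → queue [XQ, WI, YX, SP, VC, UN]
Visit XQ; enqueue YW → queue [WI, YX, SP, VC, UN, YW]
Visit WI; enqueue CV, LP → queue [YX, SP, VC, UN, YW, CV, LP]
Visit YX; enqueue ZU, ZR, PF, RK → queue [SP, VC, UN, YW, CV, LP, ZU, ZR, PF, RK]
Visit SP → queue [VC, UN, YW, CV, LP, ZU, ZR, PF, RK]
Visit VC; enqueue XR → queue [UN, YW, CV, LP, ZU, ZR, PF, RK, XR]
Visit UN → queue [YW, CV, LP, ZU, ZR, PF, RK, XR]
Visit YW → queue [CV, LP, ZU, ZR, PF, RK, XR]
Visit CV → queue [LP, ZU, ZR, PF, RK, XR]
Visit LP; enqueue ZF → queue [ZU, ZR, PF, RK, XR, ZF]
Visit ZU → queue [ZR, PF, RK, XR, ZF]
Visit ZR → queue [PF, RK, XR, ZF]
Visit PF → queue [RK, XR, ZF]
Visit RK; enqueue QC → queue [XR, ZF, QC]
Visit XR → queue [ZF, QC]
Visit ZF → queue [QC]
Visit QC → queue []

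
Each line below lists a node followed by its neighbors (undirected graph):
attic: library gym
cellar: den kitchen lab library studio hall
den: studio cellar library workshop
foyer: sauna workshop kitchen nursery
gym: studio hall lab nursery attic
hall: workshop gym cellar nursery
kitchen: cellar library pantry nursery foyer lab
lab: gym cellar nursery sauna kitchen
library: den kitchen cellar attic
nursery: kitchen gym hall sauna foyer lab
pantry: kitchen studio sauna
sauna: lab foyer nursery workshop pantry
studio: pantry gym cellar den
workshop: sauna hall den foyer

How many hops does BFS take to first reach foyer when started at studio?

3

Level 0: studio
Level 1: cellar, den, gym, pantry
Level 2: attic, hall, kitchen, lab, library, nursery, sauna, workshop
Level 3: foyer
foyer first appears at level 3.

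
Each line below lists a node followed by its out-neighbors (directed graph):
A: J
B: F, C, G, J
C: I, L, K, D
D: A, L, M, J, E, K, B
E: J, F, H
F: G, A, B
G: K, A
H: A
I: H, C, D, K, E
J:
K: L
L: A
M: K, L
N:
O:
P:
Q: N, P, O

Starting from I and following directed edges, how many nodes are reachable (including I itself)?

BFS from I visits: I, C, D, E, H, K, L, A, B, J, M, F, G
Reachable nodes: 13 of 17 total.

13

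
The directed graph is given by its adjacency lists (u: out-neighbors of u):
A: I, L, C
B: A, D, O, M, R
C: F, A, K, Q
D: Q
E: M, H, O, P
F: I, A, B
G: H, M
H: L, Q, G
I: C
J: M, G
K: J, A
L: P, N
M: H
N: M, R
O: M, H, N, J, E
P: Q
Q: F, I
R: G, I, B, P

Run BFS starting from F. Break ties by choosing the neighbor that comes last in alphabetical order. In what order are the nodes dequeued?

Visit F; enqueue I, B, A → queue [I, B, A]
Visit I; enqueue C → queue [B, A, C]
Visit B; enqueue R, O, M, D → queue [A, C, R, O, M, D]
Visit A; enqueue L → queue [C, R, O, M, D, L]
Visit C; enqueue Q, K → queue [R, O, M, D, L, Q, K]
Visit R; enqueue P, G → queue [O, M, D, L, Q, K, P, G]
Visit O; enqueue N, J, H, E → queue [M, D, L, Q, K, P, G, N, J, H, E]
Visit M → queue [D, L, Q, K, P, G, N, J, H, E]
Visit D → queue [L, Q, K, P, G, N, J, H, E]
Visit L → queue [Q, K, P, G, N, J, H, E]
Visit Q → queue [K, P, G, N, J, H, E]
Visit K → queue [P, G, N, J, H, E]
Visit P → queue [G, N, J, H, E]
Visit G → queue [N, J, H, E]
Visit N → queue [J, H, E]
Visit J → queue [H, E]
Visit H → queue [E]
Visit E → queue []

F -> I -> B -> A -> C -> R -> O -> M -> D -> L -> Q -> K -> P -> G -> N -> J -> H -> E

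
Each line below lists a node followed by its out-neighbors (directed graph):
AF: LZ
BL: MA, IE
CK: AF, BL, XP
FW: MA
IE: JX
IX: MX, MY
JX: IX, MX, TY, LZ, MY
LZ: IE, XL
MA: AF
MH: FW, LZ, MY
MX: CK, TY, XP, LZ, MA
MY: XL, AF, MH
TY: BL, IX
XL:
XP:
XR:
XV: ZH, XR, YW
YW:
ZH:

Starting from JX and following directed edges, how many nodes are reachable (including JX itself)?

15

BFS from JX visits: JX, IX, MX, TY, LZ, MY, CK, XP, MA, BL, IE, XL, AF, MH, FW
Reachable nodes: 15 of 19 total.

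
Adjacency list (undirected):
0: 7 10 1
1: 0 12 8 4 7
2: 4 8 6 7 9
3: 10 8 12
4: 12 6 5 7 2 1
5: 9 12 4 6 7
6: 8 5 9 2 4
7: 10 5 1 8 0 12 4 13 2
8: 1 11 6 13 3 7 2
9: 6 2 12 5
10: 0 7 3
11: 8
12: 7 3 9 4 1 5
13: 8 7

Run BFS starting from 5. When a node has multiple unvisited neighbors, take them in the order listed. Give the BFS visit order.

Visit 5; enqueue 9, 12, 4, 6, 7 → queue [9, 12, 4, 6, 7]
Visit 9; enqueue 2 → queue [12, 4, 6, 7, 2]
Visit 12; enqueue 3, 1 → queue [4, 6, 7, 2, 3, 1]
Visit 4 → queue [6, 7, 2, 3, 1]
Visit 6; enqueue 8 → queue [7, 2, 3, 1, 8]
Visit 7; enqueue 10, 0, 13 → queue [2, 3, 1, 8, 10, 0, 13]
Visit 2 → queue [3, 1, 8, 10, 0, 13]
Visit 3 → queue [1, 8, 10, 0, 13]
Visit 1 → queue [8, 10, 0, 13]
Visit 8; enqueue 11 → queue [10, 0, 13, 11]
Visit 10 → queue [0, 13, 11]
Visit 0 → queue [13, 11]
Visit 13 → queue [11]
Visit 11 → queue []

5 9 12 4 6 7 2 3 1 8 10 0 13 11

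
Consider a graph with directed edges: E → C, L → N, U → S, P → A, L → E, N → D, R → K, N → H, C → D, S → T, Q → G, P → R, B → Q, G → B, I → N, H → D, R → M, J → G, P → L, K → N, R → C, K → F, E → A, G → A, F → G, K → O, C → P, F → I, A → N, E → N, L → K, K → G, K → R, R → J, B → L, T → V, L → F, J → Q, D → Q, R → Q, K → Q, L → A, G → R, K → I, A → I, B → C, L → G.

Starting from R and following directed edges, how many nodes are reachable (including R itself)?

18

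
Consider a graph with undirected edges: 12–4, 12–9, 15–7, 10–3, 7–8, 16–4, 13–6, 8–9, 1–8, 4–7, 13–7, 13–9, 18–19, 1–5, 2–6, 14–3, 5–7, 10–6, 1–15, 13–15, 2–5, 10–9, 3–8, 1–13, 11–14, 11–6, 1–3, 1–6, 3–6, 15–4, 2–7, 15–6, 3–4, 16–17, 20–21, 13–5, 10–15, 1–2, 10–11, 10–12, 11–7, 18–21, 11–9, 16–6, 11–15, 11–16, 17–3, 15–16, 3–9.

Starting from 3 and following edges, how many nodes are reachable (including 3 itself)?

BFS from 3 visits: 3, 1, 4, 6, 8, 9, 10, 14, 17, 2, 5, 13, 15, 7, 12, 16, 11
Reachable nodes: 17 of 21 total.

17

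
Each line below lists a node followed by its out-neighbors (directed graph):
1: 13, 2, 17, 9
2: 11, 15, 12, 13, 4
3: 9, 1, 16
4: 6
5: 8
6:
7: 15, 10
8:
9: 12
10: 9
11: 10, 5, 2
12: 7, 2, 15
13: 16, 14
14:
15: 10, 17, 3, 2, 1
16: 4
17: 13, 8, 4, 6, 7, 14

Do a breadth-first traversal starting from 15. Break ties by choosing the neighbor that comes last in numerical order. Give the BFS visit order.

15, 17, 10, 3, 2, 1, 14, 13, 8, 7, 6, 4, 9, 16, 12, 11, 5

Visit 15; enqueue 17, 10, 3, 2, 1 → queue [17, 10, 3, 2, 1]
Visit 17; enqueue 14, 13, 8, 7, 6, 4 → queue [10, 3, 2, 1, 14, 13, 8, 7, 6, 4]
Visit 10; enqueue 9 → queue [3, 2, 1, 14, 13, 8, 7, 6, 4, 9]
Visit 3; enqueue 16 → queue [2, 1, 14, 13, 8, 7, 6, 4, 9, 16]
Visit 2; enqueue 12, 11 → queue [1, 14, 13, 8, 7, 6, 4, 9, 16, 12, 11]
Visit 1 → queue [14, 13, 8, 7, 6, 4, 9, 16, 12, 11]
Visit 14 → queue [13, 8, 7, 6, 4, 9, 16, 12, 11]
Visit 13 → queue [8, 7, 6, 4, 9, 16, 12, 11]
Visit 8 → queue [7, 6, 4, 9, 16, 12, 11]
Visit 7 → queue [6, 4, 9, 16, 12, 11]
Visit 6 → queue [4, 9, 16, 12, 11]
Visit 4 → queue [9, 16, 12, 11]
Visit 9 → queue [16, 12, 11]
Visit 16 → queue [12, 11]
Visit 12 → queue [11]
Visit 11; enqueue 5 → queue [5]
Visit 5 → queue []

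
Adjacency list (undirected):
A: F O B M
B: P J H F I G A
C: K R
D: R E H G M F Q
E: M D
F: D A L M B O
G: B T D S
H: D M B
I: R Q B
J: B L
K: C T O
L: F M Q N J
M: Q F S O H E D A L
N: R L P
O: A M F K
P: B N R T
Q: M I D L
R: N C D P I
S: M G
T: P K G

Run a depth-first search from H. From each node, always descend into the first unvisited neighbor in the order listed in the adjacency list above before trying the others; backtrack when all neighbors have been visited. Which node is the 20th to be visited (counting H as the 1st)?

E

Visit H
H → D
D → R
R → N
N → L
L → F
F → A
A → O
O → M
M → Q
Q → I
I → B
B → P
P → T
T → K
K → C
T → G
G → S
B → J
M → E

Visit order: H, D, R, N, L, F, A, O, M, Q, I, B, P, T, K, C, G, S, J, E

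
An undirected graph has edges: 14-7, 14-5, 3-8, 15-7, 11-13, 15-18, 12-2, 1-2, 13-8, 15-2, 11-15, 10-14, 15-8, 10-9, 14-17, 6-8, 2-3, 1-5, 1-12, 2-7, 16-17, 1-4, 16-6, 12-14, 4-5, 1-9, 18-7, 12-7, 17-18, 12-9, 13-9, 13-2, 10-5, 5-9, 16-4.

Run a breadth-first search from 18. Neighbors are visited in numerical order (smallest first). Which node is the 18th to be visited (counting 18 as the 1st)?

4

Visit 18; enqueue 7, 15, 17 → queue [7, 15, 17]
Visit 7; enqueue 2, 12, 14 → queue [15, 17, 2, 12, 14]
Visit 15; enqueue 8, 11 → queue [17, 2, 12, 14, 8, 11]
Visit 17; enqueue 16 → queue [2, 12, 14, 8, 11, 16]
Visit 2; enqueue 1, 3, 13 → queue [12, 14, 8, 11, 16, 1, 3, 13]
Visit 12; enqueue 9 → queue [14, 8, 11, 16, 1, 3, 13, 9]
Visit 14; enqueue 5, 10 → queue [8, 11, 16, 1, 3, 13, 9, 5, 10]
Visit 8; enqueue 6 → queue [11, 16, 1, 3, 13, 9, 5, 10, 6]
Visit 11 → queue [16, 1, 3, 13, 9, 5, 10, 6]
Visit 16; enqueue 4 → queue [1, 3, 13, 9, 5, 10, 6, 4]
Visit 1 → queue [3, 13, 9, 5, 10, 6, 4]
Visit 3 → queue [13, 9, 5, 10, 6, 4]
Visit 13 → queue [9, 5, 10, 6, 4]
Visit 9 → queue [5, 10, 6, 4]
Visit 5 → queue [10, 6, 4]
Visit 10 → queue [6, 4]
Visit 6 → queue [4]
Visit 4 → queue []

Visit order: 18, 7, 15, 17, 2, 12, 14, 8, 11, 16, 1, 3, 13, 9, 5, 10, 6, 4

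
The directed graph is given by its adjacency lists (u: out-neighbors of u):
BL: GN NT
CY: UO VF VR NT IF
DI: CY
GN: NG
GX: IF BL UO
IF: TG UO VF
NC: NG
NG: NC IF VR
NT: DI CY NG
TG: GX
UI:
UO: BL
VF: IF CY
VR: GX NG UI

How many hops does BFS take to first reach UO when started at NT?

2

Level 0: NT
Level 1: CY, DI, NG
Level 2: IF, NC, UO, VF, VR
Level 3: BL, GX, TG, UI
Level 4: GN
UO first appears at level 2.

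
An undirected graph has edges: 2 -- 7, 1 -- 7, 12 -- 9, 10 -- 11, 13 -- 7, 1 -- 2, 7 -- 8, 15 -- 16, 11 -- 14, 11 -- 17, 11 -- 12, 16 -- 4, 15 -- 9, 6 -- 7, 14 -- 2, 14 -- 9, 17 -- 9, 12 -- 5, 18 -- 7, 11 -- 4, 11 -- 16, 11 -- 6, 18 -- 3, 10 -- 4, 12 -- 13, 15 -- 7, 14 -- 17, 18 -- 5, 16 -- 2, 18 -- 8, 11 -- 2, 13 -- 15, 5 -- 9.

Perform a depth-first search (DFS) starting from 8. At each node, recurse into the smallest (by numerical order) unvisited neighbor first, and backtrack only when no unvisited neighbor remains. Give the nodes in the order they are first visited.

8, 7, 1, 2, 11, 4, 10, 16, 15, 9, 5, 12, 13, 18, 3, 14, 17, 6

Visit 8
8 → 7
7 → 1
1 → 2
2 → 11
11 → 4
4 → 10
4 → 16
16 → 15
15 → 9
9 → 5
5 → 12
12 → 13
5 → 18
18 → 3
9 → 14
14 → 17
11 → 6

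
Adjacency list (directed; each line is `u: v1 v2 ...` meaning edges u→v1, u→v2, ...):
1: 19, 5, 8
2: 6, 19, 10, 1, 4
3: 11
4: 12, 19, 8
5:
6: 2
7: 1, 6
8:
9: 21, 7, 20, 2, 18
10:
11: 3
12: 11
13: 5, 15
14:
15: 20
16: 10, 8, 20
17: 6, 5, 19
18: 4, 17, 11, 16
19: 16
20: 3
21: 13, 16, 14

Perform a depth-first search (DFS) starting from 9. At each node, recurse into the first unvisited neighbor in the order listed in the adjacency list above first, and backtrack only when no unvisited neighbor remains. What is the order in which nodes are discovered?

Visit 9
9 → 21
21 → 13
13 → 5
13 → 15
15 → 20
20 → 3
3 → 11
21 → 16
16 → 10
16 → 8
21 → 14
9 → 7
7 → 1
1 → 19
7 → 6
6 → 2
2 → 4
4 → 12
9 → 18
18 → 17

9 21 13 5 15 20 3 11 16 10 8 14 7 1 19 6 2 4 12 18 17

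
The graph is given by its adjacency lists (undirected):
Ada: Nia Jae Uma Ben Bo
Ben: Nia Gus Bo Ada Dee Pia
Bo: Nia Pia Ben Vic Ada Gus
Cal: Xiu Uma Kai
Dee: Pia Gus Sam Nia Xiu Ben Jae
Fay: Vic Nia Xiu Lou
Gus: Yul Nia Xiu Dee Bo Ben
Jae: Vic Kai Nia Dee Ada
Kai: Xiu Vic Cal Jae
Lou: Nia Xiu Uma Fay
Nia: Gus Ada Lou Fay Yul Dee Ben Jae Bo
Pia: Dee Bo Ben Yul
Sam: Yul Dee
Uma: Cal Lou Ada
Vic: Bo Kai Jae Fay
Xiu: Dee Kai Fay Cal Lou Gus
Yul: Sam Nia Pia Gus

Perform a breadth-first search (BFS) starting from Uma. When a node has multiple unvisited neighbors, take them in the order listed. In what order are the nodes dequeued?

Uma, Cal, Lou, Ada, Xiu, Kai, Nia, Fay, Jae, Ben, Bo, Dee, Gus, Vic, Yul, Pia, Sam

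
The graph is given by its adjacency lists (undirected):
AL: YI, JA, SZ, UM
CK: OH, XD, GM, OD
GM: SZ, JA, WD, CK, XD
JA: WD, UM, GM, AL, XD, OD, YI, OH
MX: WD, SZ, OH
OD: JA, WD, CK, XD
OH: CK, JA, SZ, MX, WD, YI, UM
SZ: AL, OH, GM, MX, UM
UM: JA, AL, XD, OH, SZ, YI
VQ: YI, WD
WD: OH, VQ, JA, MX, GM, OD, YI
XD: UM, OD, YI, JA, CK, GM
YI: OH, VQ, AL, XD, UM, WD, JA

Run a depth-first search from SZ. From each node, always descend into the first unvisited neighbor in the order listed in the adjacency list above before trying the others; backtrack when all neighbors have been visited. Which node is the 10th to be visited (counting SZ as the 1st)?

VQ

Visit SZ
SZ → AL
AL → YI
YI → OH
OH → CK
CK → XD
XD → UM
UM → JA
JA → WD
WD → VQ
WD → MX
WD → GM
WD → OD

Visit order: SZ, AL, YI, OH, CK, XD, UM, JA, WD, VQ, MX, GM, OD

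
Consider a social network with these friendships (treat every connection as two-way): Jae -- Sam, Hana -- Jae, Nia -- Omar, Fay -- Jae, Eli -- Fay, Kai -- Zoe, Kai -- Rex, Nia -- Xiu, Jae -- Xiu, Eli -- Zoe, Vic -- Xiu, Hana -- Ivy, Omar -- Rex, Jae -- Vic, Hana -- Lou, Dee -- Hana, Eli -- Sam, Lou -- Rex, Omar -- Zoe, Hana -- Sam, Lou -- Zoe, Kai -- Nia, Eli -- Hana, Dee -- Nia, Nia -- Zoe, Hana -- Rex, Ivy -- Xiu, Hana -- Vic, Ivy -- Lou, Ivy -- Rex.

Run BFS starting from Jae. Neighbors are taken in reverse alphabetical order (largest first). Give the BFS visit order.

Jae → Xiu → Vic → Sam → Hana → Fay → Nia → Ivy → Eli → Rex → Lou → Dee → Zoe → Omar → Kai

Visit Jae; enqueue Xiu, Vic, Sam, Hana, Fay → queue [Xiu, Vic, Sam, Hana, Fay]
Visit Xiu; enqueue Nia, Ivy → queue [Vic, Sam, Hana, Fay, Nia, Ivy]
Visit Vic → queue [Sam, Hana, Fay, Nia, Ivy]
Visit Sam; enqueue Eli → queue [Hana, Fay, Nia, Ivy, Eli]
Visit Hana; enqueue Rex, Lou, Dee → queue [Fay, Nia, Ivy, Eli, Rex, Lou, Dee]
Visit Fay → queue [Nia, Ivy, Eli, Rex, Lou, Dee]
Visit Nia; enqueue Zoe, Omar, Kai → queue [Ivy, Eli, Rex, Lou, Dee, Zoe, Omar, Kai]
Visit Ivy → queue [Eli, Rex, Lou, Dee, Zoe, Omar, Kai]
Visit Eli → queue [Rex, Lou, Dee, Zoe, Omar, Kai]
Visit Rex → queue [Lou, Dee, Zoe, Omar, Kai]
Visit Lou → queue [Dee, Zoe, Omar, Kai]
Visit Dee → queue [Zoe, Omar, Kai]
Visit Zoe → queue [Omar, Kai]
Visit Omar → queue [Kai]
Visit Kai → queue []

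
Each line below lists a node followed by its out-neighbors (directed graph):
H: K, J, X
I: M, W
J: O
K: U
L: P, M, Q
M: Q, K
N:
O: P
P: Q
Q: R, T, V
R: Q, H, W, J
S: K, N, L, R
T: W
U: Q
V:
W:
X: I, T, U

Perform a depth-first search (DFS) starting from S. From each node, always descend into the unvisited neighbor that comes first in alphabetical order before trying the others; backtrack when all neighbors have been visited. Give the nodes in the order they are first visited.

Visit S
S → K
K → U
U → Q
Q → R
R → H
H → J
J → O
O → P
H → X
X → I
I → M
I → W
X → T
Q → V
S → L
S → N

S → K → U → Q → R → H → J → O → P → X → I → M → W → T → V → L → N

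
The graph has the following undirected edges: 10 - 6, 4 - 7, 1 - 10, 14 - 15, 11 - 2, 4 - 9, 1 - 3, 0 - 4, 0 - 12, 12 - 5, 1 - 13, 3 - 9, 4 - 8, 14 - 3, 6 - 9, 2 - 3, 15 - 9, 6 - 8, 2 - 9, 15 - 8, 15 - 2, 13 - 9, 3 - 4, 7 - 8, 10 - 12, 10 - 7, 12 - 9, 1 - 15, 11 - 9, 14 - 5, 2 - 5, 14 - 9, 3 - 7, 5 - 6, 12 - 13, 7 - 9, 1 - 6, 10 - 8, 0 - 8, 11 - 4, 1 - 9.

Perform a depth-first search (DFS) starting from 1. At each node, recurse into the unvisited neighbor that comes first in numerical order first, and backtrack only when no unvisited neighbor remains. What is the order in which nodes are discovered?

1 -> 3 -> 2 -> 5 -> 6 -> 8 -> 0 -> 4 -> 7 -> 9 -> 11 -> 12 -> 10 -> 13 -> 14 -> 15

Visit 1
1 → 3
3 → 2
2 → 5
5 → 6
6 → 8
8 → 0
0 → 4
4 → 7
7 → 9
9 → 11
9 → 12
12 → 10
12 → 13
9 → 14
14 → 15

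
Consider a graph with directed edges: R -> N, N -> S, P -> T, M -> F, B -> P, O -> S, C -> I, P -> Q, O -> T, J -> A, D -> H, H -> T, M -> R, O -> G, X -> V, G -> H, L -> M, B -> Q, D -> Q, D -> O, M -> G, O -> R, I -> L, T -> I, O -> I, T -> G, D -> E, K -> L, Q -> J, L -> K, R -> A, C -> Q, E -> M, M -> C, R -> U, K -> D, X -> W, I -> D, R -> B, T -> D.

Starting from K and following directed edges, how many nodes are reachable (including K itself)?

21

BFS from K visits: K, L, D, M, Q, O, H, E, R, G, F, C, J, T, S, I, U, N, B, A, P
Reachable nodes: 21 of 24 total.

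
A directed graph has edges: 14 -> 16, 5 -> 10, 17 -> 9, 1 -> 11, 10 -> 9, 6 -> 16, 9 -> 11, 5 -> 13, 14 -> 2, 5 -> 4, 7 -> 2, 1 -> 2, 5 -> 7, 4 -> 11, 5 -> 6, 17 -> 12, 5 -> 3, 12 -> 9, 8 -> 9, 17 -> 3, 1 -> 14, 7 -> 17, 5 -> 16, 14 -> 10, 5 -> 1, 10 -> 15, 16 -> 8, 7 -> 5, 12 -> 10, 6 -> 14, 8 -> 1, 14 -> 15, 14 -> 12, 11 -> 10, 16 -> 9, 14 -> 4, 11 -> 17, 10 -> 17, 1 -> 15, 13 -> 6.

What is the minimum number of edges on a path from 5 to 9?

Level 0: 5
Level 1: 1, 3, 4, 6, 7, 10, 13, 16
Level 2: 2, 8, 9, 11, 14, 15, 17
Level 3: 12
9 first appears at level 2.

2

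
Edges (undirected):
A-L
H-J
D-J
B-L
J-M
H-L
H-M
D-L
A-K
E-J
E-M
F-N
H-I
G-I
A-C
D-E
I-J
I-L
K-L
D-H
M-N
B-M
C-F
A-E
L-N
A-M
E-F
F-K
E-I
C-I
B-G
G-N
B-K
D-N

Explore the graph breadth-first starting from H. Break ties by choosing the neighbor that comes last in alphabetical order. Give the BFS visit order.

H -> M -> L -> J -> I -> D -> N -> E -> B -> A -> K -> G -> C -> F

Visit H; enqueue M, L, J, I, D → queue [M, L, J, I, D]
Visit M; enqueue N, E, B, A → queue [L, J, I, D, N, E, B, A]
Visit L; enqueue K → queue [J, I, D, N, E, B, A, K]
Visit J → queue [I, D, N, E, B, A, K]
Visit I; enqueue G, C → queue [D, N, E, B, A, K, G, C]
Visit D → queue [N, E, B, A, K, G, C]
Visit N; enqueue F → queue [E, B, A, K, G, C, F]
Visit E → queue [B, A, K, G, C, F]
Visit B → queue [A, K, G, C, F]
Visit A → queue [K, G, C, F]
Visit K → queue [G, C, F]
Visit G → queue [C, F]
Visit C → queue [F]
Visit F → queue []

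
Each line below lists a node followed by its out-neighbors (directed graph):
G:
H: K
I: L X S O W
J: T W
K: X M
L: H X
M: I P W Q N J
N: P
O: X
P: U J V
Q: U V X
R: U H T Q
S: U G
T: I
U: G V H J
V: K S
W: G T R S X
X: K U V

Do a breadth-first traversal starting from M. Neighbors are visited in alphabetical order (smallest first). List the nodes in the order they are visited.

M → I → J → N → P → Q → W → L → O → S → X → T → U → V → G → R → H → K

Visit M; enqueue I, J, N, P, Q, W → queue [I, J, N, P, Q, W]
Visit I; enqueue L, O, S, X → queue [J, N, P, Q, W, L, O, S, X]
Visit J; enqueue T → queue [N, P, Q, W, L, O, S, X, T]
Visit N → queue [P, Q, W, L, O, S, X, T]
Visit P; enqueue U, V → queue [Q, W, L, O, S, X, T, U, V]
Visit Q → queue [W, L, O, S, X, T, U, V]
Visit W; enqueue G, R → queue [L, O, S, X, T, U, V, G, R]
Visit L; enqueue H → queue [O, S, X, T, U, V, G, R, H]
Visit O → queue [S, X, T, U, V, G, R, H]
Visit S → queue [X, T, U, V, G, R, H]
Visit X; enqueue K → queue [T, U, V, G, R, H, K]
Visit T → queue [U, V, G, R, H, K]
Visit U → queue [V, G, R, H, K]
Visit V → queue [G, R, H, K]
Visit G → queue [R, H, K]
Visit R → queue [H, K]
Visit H → queue [K]
Visit K → queue []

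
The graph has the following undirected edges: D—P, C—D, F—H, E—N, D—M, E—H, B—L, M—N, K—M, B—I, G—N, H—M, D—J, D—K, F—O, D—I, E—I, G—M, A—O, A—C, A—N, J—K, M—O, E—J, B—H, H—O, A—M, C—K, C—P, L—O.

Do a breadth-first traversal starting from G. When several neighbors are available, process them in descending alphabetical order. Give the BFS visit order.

Visit G; enqueue N, M → queue [N, M]
Visit N; enqueue E, A → queue [M, E, A]
Visit M; enqueue O, K, H, D → queue [E, A, O, K, H, D]
Visit E; enqueue J, I → queue [A, O, K, H, D, J, I]
Visit A; enqueue C → queue [O, K, H, D, J, I, C]
Visit O; enqueue L, F → queue [K, H, D, J, I, C, L, F]
Visit K → queue [H, D, J, I, C, L, F]
Visit H; enqueue B → queue [D, J, I, C, L, F, B]
Visit D; enqueue P → queue [J, I, C, L, F, B, P]
Visit J → queue [I, C, L, F, B, P]
Visit I → queue [C, L, F, B, P]
Visit C → queue [L, F, B, P]
Visit L → queue [F, B, P]
Visit F → queue [B, P]
Visit B → queue [P]
Visit P → queue []

G -> N -> M -> E -> A -> O -> K -> H -> D -> J -> I -> C -> L -> F -> B -> P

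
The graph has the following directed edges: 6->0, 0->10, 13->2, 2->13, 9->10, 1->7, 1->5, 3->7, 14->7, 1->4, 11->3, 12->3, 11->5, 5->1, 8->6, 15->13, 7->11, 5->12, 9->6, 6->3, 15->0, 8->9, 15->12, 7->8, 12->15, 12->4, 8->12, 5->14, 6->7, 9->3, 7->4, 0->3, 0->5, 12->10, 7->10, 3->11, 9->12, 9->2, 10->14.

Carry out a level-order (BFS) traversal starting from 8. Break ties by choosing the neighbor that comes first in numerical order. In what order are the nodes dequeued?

Visit 8; enqueue 6, 9, 12 → queue [6, 9, 12]
Visit 6; enqueue 0, 3, 7 → queue [9, 12, 0, 3, 7]
Visit 9; enqueue 2, 10 → queue [12, 0, 3, 7, 2, 10]
Visit 12; enqueue 4, 15 → queue [0, 3, 7, 2, 10, 4, 15]
Visit 0; enqueue 5 → queue [3, 7, 2, 10, 4, 15, 5]
Visit 3; enqueue 11 → queue [7, 2, 10, 4, 15, 5, 11]
Visit 7 → queue [2, 10, 4, 15, 5, 11]
Visit 2; enqueue 13 → queue [10, 4, 15, 5, 11, 13]
Visit 10; enqueue 14 → queue [4, 15, 5, 11, 13, 14]
Visit 4 → queue [15, 5, 11, 13, 14]
Visit 15 → queue [5, 11, 13, 14]
Visit 5; enqueue 1 → queue [11, 13, 14, 1]
Visit 11 → queue [13, 14, 1]
Visit 13 → queue [14, 1]
Visit 14 → queue [1]
Visit 1 → queue []

8 -> 6 -> 9 -> 12 -> 0 -> 3 -> 7 -> 2 -> 10 -> 4 -> 15 -> 5 -> 11 -> 13 -> 14 -> 1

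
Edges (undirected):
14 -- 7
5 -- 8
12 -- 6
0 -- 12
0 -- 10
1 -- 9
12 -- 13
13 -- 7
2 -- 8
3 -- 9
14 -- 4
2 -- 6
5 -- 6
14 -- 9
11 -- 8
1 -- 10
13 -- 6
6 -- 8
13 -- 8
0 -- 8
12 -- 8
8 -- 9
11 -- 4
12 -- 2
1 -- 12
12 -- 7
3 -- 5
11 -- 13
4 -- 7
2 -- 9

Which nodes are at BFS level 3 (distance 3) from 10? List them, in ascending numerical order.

2, 3, 5, 6, 7, 11, 13, 14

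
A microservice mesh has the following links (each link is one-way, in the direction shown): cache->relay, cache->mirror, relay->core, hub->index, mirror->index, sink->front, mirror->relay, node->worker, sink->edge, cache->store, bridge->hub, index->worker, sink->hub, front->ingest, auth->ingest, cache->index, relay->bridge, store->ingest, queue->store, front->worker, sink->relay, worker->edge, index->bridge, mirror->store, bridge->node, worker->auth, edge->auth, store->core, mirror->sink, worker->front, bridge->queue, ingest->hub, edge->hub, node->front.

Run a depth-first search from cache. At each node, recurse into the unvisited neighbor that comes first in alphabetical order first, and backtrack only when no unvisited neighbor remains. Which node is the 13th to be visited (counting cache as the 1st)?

core

Visit cache
cache → index
index → bridge
bridge → hub
bridge → node
node → front
front → ingest
front → worker
worker → auth
worker → edge
bridge → queue
queue → store
store → core
cache → mirror
mirror → relay
mirror → sink

Visit order: cache, index, bridge, hub, node, front, ingest, worker, auth, edge, queue, store, core, mirror, relay, sink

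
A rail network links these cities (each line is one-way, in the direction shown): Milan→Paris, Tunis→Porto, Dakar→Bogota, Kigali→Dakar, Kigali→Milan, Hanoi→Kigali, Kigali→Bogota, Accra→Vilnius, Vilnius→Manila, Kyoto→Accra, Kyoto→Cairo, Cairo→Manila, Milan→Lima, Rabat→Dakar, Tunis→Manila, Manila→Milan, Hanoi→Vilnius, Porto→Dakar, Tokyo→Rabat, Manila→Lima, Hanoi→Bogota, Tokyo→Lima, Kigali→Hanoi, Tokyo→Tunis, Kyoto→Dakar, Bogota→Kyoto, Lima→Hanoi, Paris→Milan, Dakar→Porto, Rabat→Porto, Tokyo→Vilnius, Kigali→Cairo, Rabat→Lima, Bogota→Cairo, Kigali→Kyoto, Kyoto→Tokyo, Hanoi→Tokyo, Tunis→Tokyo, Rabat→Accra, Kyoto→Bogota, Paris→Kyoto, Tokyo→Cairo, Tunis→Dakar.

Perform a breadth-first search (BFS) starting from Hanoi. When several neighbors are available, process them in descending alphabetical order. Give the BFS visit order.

Visit Hanoi; enqueue Vilnius, Tokyo, Kigali, Bogota → queue [Vilnius, Tokyo, Kigali, Bogota]
Visit Vilnius; enqueue Manila → queue [Tokyo, Kigali, Bogota, Manila]
Visit Tokyo; enqueue Tunis, Rabat, Lima, Cairo → queue [Kigali, Bogota, Manila, Tunis, Rabat, Lima, Cairo]
Visit Kigali; enqueue Milan, Kyoto, Dakar → queue [Bogota, Manila, Tunis, Rabat, Lima, Cairo, Milan, Kyoto, Dakar]
Visit Bogota → queue [Manila, Tunis, Rabat, Lima, Cairo, Milan, Kyoto, Dakar]
Visit Manila → queue [Tunis, Rabat, Lima, Cairo, Milan, Kyoto, Dakar]
Visit Tunis; enqueue Porto → queue [Rabat, Lima, Cairo, Milan, Kyoto, Dakar, Porto]
Visit Rabat; enqueue Accra → queue [Lima, Cairo, Milan, Kyoto, Dakar, Porto, Accra]
Visit Lima → queue [Cairo, Milan, Kyoto, Dakar, Porto, Accra]
Visit Cairo → queue [Milan, Kyoto, Dakar, Porto, Accra]
Visit Milan; enqueue Paris → queue [Kyoto, Dakar, Porto, Accra, Paris]
Visit Kyoto → queue [Dakar, Porto, Accra, Paris]
Visit Dakar → queue [Porto, Accra, Paris]
Visit Porto → queue [Accra, Paris]
Visit Accra → queue [Paris]
Visit Paris → queue []

Hanoi, Vilnius, Tokyo, Kigali, Bogota, Manila, Tunis, Rabat, Lima, Cairo, Milan, Kyoto, Dakar, Porto, Accra, Paris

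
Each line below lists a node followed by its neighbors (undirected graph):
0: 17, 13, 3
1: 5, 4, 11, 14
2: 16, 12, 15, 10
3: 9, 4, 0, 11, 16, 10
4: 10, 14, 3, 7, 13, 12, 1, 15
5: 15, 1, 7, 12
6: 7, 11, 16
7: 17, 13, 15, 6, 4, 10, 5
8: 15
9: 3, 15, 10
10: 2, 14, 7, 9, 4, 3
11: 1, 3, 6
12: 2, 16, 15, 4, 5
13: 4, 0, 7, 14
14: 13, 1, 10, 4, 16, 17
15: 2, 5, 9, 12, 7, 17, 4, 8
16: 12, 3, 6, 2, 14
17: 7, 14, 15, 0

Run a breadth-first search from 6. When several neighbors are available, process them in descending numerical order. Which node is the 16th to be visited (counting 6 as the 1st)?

9

Visit 6; enqueue 16, 11, 7 → queue [16, 11, 7]
Visit 16; enqueue 14, 12, 3, 2 → queue [11, 7, 14, 12, 3, 2]
Visit 11; enqueue 1 → queue [7, 14, 12, 3, 2, 1]
Visit 7; enqueue 17, 15, 13, 10, 5, 4 → queue [14, 12, 3, 2, 1, 17, 15, 13, 10, 5, 4]
Visit 14 → queue [12, 3, 2, 1, 17, 15, 13, 10, 5, 4]
Visit 12 → queue [3, 2, 1, 17, 15, 13, 10, 5, 4]
Visit 3; enqueue 9, 0 → queue [2, 1, 17, 15, 13, 10, 5, 4, 9, 0]
Visit 2 → queue [1, 17, 15, 13, 10, 5, 4, 9, 0]
Visit 1 → queue [17, 15, 13, 10, 5, 4, 9, 0]
Visit 17 → queue [15, 13, 10, 5, 4, 9, 0]
Visit 15; enqueue 8 → queue [13, 10, 5, 4, 9, 0, 8]
Visit 13 → queue [10, 5, 4, 9, 0, 8]
Visit 10 → queue [5, 4, 9, 0, 8]
Visit 5 → queue [4, 9, 0, 8]
Visit 4 → queue [9, 0, 8]
Visit 9 → queue [0, 8]
Visit 0 → queue [8]
Visit 8 → queue []

Visit order: 6, 16, 11, 7, 14, 12, 3, 2, 1, 17, 15, 13, 10, 5, 4, 9, 0, 8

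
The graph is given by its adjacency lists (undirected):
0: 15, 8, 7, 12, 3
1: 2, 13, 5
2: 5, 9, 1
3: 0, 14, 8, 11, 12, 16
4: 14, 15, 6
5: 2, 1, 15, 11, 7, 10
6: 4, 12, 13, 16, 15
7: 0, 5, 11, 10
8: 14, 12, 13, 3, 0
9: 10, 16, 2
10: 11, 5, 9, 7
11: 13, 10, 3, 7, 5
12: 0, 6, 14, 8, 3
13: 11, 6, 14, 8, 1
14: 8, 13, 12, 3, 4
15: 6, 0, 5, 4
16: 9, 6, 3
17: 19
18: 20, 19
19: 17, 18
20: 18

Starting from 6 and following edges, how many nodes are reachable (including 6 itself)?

BFS from 6 visits: 6, 4, 12, 13, 16, 15, 14, 0, 8, 3, 11, 1, 9, 5, 7, 10, 2
Reachable nodes: 17 of 21 total.

17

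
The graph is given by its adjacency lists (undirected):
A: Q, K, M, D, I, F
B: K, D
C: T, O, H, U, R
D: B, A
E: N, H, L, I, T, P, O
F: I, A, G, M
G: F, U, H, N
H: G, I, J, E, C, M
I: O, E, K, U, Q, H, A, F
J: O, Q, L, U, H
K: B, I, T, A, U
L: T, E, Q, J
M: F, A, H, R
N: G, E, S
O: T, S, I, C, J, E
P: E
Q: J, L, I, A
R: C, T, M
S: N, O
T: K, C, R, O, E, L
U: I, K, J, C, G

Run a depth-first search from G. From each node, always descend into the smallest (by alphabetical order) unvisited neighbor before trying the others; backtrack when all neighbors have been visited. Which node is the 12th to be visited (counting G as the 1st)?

Visit G
G → F
F → A
A → D
D → B
B → K
K → I
I → E
E → H
H → C
C → O
O → J
J → L
L → Q
L → T
T → R
R → M
J → U
O → S
S → N
E → P

Visit order: G, F, A, D, B, K, I, E, H, C, O, J, L, Q, T, R, M, U, S, N, P

J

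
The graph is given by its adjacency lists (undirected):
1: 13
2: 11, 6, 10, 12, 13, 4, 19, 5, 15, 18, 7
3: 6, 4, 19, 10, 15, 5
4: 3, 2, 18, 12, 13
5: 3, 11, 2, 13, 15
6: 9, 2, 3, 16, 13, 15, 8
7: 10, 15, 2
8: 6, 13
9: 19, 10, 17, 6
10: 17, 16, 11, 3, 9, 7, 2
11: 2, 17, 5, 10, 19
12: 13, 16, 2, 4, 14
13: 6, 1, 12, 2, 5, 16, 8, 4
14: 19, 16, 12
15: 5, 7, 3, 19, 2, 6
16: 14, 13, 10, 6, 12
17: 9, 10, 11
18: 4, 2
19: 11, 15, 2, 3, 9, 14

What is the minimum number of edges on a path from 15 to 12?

2

Level 0: 15
Level 1: 2, 3, 5, 6, 7, 19
Level 2: 4, 8, 9, 10, 11, 12, 13, 14, 16, 18
Level 3: 1, 17
12 first appears at level 2.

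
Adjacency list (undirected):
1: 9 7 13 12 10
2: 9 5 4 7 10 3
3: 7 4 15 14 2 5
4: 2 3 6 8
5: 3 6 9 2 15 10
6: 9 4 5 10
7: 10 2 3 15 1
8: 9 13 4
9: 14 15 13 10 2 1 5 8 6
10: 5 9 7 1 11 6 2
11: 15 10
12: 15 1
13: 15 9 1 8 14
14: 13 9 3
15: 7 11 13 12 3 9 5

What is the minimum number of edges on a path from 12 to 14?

3

Level 0: 12
Level 1: 1, 15
Level 2: 3, 5, 7, 9, 10, 11, 13
Level 3: 2, 4, 6, 8, 14
14 first appears at level 3.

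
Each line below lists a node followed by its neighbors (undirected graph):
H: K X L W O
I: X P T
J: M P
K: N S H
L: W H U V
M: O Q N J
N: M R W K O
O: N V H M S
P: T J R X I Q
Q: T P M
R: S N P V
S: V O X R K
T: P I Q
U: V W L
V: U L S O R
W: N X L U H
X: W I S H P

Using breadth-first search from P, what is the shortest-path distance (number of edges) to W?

Level 0: P
Level 1: I, J, Q, R, T, X
Level 2: H, M, N, S, V, W
Level 3: K, L, O, U
W first appears at level 2.

2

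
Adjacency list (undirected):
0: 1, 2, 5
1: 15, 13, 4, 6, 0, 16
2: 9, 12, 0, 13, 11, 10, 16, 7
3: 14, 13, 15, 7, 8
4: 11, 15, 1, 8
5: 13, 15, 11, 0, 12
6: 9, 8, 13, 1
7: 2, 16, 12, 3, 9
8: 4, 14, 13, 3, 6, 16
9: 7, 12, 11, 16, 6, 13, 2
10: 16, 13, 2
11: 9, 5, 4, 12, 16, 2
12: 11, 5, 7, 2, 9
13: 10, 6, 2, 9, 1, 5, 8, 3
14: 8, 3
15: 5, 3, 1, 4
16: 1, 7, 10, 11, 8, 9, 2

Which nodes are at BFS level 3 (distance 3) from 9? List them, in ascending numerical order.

Level 0: 9
Level 1: 2, 6, 7, 11, 12, 13, 16
Level 2: 0, 1, 3, 4, 5, 8, 10
Level 3: 14, 15

14, 15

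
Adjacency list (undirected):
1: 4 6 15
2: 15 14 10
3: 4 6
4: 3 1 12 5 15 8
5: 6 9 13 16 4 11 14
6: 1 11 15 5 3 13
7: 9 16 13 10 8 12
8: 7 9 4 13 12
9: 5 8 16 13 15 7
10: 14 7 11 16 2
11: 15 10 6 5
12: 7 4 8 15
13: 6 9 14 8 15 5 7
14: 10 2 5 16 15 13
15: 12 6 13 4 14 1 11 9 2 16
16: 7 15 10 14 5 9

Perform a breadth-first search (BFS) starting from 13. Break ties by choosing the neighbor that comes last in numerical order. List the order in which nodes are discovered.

13 15 14 9 8 7 6 5 16 12 11 4 2 1 10 3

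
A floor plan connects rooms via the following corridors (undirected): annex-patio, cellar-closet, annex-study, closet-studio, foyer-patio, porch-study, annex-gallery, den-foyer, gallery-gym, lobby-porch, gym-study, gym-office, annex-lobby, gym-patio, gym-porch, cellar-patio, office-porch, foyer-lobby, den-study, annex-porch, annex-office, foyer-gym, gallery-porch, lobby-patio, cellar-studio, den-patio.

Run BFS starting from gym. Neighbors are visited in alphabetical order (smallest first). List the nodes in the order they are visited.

Visit gym; enqueue foyer, gallery, office, patio, porch, study → queue [foyer, gallery, office, patio, porch, study]
Visit foyer; enqueue den, lobby → queue [gallery, office, patio, porch, study, den, lobby]
Visit gallery; enqueue annex → queue [office, patio, porch, study, den, lobby, annex]
Visit office → queue [patio, porch, study, den, lobby, annex]
Visit patio; enqueue cellar → queue [porch, study, den, lobby, annex, cellar]
Visit porch → queue [study, den, lobby, annex, cellar]
Visit study → queue [den, lobby, annex, cellar]
Visit den → queue [lobby, annex, cellar]
Visit lobby → queue [annex, cellar]
Visit annex → queue [cellar]
Visit cellar; enqueue closet, studio → queue [closet, studio]
Visit closet → queue [studio]
Visit studio → queue []

gym foyer gallery office patio porch study den lobby annex cellar closet studio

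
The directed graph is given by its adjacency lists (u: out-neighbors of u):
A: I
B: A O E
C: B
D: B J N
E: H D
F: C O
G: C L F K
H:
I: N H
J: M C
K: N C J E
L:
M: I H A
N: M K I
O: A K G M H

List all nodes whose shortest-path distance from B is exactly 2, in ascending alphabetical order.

D, G, H, I, K, M

Level 0: B
Level 1: A, E, O
Level 2: D, G, H, I, K, M
Level 3: C, F, J, L, N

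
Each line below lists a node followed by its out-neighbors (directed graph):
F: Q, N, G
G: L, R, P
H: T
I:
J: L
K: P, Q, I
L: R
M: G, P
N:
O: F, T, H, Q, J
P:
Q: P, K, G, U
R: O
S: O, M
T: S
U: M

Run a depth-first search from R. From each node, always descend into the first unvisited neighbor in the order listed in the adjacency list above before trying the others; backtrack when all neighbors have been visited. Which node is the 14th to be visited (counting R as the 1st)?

S

Visit R
R → O
O → F
F → Q
Q → P
Q → K
K → I
Q → G
G → L
Q → U
U → M
F → N
O → T
T → S
O → H
O → J

Visit order: R, O, F, Q, P, K, I, G, L, U, M, N, T, S, H, J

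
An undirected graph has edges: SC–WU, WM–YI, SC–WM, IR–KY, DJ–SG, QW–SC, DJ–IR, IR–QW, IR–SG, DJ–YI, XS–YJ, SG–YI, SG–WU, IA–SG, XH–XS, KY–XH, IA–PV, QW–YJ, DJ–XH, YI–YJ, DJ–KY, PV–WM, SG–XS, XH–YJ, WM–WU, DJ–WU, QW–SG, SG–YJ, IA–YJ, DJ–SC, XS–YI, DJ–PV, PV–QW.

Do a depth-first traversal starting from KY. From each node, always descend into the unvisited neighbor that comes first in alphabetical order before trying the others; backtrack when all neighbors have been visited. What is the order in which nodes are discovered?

Visit KY
KY → DJ
DJ → IR
IR → QW
QW → PV
PV → IA
IA → SG
SG → WU
WU → SC
SC → WM
WM → YI
YI → XS
XS → XH
XH → YJ

KY DJ IR QW PV IA SG WU SC WM YI XS XH YJ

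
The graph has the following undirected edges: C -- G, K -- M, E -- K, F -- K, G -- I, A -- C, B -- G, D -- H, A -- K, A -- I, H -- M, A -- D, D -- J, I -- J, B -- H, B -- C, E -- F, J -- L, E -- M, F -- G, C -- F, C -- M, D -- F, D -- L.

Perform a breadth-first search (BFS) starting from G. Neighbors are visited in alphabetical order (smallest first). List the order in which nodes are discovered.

G → B → C → F → I → H → A → M → D → E → K → J → L

Visit G; enqueue B, C, F, I → queue [B, C, F, I]
Visit B; enqueue H → queue [C, F, I, H]
Visit C; enqueue A, M → queue [F, I, H, A, M]
Visit F; enqueue D, E, K → queue [I, H, A, M, D, E, K]
Visit I; enqueue J → queue [H, A, M, D, E, K, J]
Visit H → queue [A, M, D, E, K, J]
Visit A → queue [M, D, E, K, J]
Visit M → queue [D, E, K, J]
Visit D; enqueue L → queue [E, K, J, L]
Visit E → queue [K, J, L]
Visit K → queue [J, L]
Visit J → queue [L]
Visit L → queue []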